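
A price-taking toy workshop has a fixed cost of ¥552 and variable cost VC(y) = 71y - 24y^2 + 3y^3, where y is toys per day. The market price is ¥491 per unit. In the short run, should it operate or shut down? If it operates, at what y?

Produce at y = 10

Variable cost is VC = 71y - 24y^2 + 3y^3, so AVC = VC/y = 71 - 24y + 3y^2 and MC = dTC/dy = 71 - 48y + 9y^2.
The AVC parabola has its vertex at y = 24/6 = 4, where AVC = 71 - 24·4 + 3·4^2 = ¥23.
Since P = ¥491 ≥ min AVC = ¥23, price covers variable cost and the firm should produce.
P = MC gives -420 - 48y + 9y^2 = 0, with roots -14/3 and 10. Take the larger (rising MC): y* = 10.
Check: AVC at y = 10 is ¥131 ≤ P, so revenue covers variable cost.
Profit = P·y − TC = 491·10 − 1862 = ¥3048.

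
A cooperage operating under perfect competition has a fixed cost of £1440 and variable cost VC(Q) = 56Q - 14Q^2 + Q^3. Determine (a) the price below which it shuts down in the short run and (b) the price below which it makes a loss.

Shutdown price = £7; break-even price = £152

Shutdown price = min AVC. AVC = 56 - 14Q + Q^2, with vertex at Q = 7 and minimum £7.
ATC = 1440/Q + 56 - 14Q + Q^2. Setting dATC/dQ = −1440/Q^2 − 14 + 2Q = 0 gives Q = 12 (since 2·12^3 − 14·12^2 = 1440).
min ATC = 1440/12 + 56 − 14·12 + 12^2 = £152. That is the break-even price.
For £7 ≤ P < £152 the firm produces at a loss; below £7 it shuts down.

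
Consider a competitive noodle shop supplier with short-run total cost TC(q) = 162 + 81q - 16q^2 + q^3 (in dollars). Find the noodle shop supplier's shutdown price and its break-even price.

AVC = 81 - 16q + q^2; minimized at q = 8, giving min AVC = $17. That is the shutdown price.
ATC = 162/q + 81 - 16q + q^2. Setting dATC/dq = −162/q^2 − 16 + 2q = 0 gives q = 9 (since 2·9^3 − 16·9^2 = 162).
min ATC = 162/9 + 81 − 16·9 + 9^2 = $36. That is the break-even price.
For $17 ≤ P < $36 the firm produces at a loss; below $17 it shuts down.

Shutdown price = $17; break-even price = $36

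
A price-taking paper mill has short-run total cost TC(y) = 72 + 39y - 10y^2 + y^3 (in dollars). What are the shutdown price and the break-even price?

Shutdown price = $14; break-even price = $27

Shutdown price = min AVC. AVC = 39 - 10y + y^2, with vertex at y = 5 and minimum $14.
ATC = 72/y + 39 - 10y + y^2. Setting dATC/dy = −72/y^2 − 10 + 2y = 0 gives y = 6 (since 2·6^3 − 10·6^2 = 72).
min ATC = 72/6 + 39 − 10·6 + 6^2 = $27. That is the break-even price.
Between these two prices the firm operates at a loss; above $27 it earns a profit.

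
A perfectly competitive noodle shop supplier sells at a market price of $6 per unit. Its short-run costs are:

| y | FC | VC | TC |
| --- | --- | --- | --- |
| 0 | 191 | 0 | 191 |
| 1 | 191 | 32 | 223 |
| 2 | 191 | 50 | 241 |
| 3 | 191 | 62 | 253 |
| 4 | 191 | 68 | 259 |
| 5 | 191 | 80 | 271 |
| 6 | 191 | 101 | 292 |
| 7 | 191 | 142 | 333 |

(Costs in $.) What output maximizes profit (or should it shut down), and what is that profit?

Profit at each row (π = 6y − TC): y=0: -191; y=1: -217; y=2: -229; y=3: -235; y=4: -235; y=5: -241; y=6: -256; y=7: -291.
Profit is highest at y = 0. Equivalently, the lowest AVC in the table is 80/5 ≈ $16 at y = 5, and P = $6 falls below it — price never covers variable cost, so the firm shuts down and loses only its fixed cost.

y = 0 (shut down); profit = -$191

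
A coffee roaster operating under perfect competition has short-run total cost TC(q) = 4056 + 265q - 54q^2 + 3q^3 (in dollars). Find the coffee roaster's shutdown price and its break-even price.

Shutdown price = min AVC. AVC = 265 - 54q + 3q^2, with vertex at q = 9 and minimum $22.
ATC = 4056/q + 265 - 54q + 3q^2. Setting dATC/dq = −4056/q^2 − 54 + 6q = 0 gives q = 13 (since 6·13^3 − 54·13^2 = 4056).
min ATC = 4056/13 + 265 − 54·13 + 3·13^2 = $382. That is the break-even price.
Between these two prices the firm operates at a loss; above $382 it earns a profit.

Shutdown price = $22; break-even price = $382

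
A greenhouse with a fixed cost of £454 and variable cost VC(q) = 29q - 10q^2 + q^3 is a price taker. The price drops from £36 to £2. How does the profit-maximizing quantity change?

Output falls from 7 to 0 (the firm shuts down)

AVC = 29 - 10q + q^2, minimized at q = 5 where min AVC = £4. MC = 29 - 20q + 3q^2.
With P = £36 above the shutdown price, P = MC gives q = 7.
At P = £2 < min AVC = £4, price no longer covers variable cost at any output, so the firm shuts down: q = 0.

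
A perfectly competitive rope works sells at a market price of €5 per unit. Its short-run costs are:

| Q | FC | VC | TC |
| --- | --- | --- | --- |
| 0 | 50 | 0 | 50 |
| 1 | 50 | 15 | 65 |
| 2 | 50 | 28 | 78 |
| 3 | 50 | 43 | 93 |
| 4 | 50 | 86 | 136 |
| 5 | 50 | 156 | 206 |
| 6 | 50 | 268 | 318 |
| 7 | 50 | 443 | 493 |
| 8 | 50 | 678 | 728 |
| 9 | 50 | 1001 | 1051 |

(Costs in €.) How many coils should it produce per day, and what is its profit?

Q = 0 (shut down); profit = -€50

Profit at each row (π = 5Q − TC): Q=0: -50; Q=1: -60; Q=2: -68; Q=3: -78; Q=4: -116; Q=5: -181; Q=6: -288; Q=7: -458; Q=8: -688; Q=9: -1006.
Profit is highest at Q = 0. Equivalently, the lowest AVC in the table is 28/2 ≈ €14 at Q = 2, and P = €5 falls below it — price never covers variable cost, so the firm shuts down and loses only its fixed cost.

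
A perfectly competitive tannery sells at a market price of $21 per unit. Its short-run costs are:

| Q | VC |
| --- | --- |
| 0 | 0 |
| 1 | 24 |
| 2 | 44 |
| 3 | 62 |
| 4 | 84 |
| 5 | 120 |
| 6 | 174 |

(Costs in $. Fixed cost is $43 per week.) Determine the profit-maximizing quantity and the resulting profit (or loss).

Q = 3; profit = -$42

Compute π = P·Q − TC at each output: Q=0: -43; Q=1: -46; Q=2: -45; Q=3: -42; Q=4: -43; Q=5: -58; Q=6: -91.
Profit is maximized at Q = 3. AVC there is 62/3 = $20.67 ≤ P, so producing beats shutting down (which would give -$43).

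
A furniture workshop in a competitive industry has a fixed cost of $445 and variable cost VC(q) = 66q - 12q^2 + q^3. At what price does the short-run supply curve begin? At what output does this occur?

Short-run supply begins at min AVC. From VC = 66q - 12q^2 + q^3, AVC = 66 - 12q + q^2.
dAVC/dq = -12 + 2q = 0 gives q = 6. min AVC = 66 - 12·6 + 6^2 = 30.
The firm shuts down for any P below $30.

$30 per unit, at q = 6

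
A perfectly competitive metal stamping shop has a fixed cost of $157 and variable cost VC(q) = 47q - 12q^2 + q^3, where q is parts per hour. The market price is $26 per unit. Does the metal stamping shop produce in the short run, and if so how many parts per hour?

From TC, MC = TC'(q) = 47 - 24q + 3q^2 and AVC = VC/q = 47 - 12q + q^2.
AVC hits its minimum where MC = AVC, at q = 6, giving min AVC = 47 - 12·6 + 6^2 = $11.
Because $26 ≥ $11, revenue can cover variable cost; the firm operates.
Solving P = MC: 21 - 24q + 3q^2 = 0 ⇒ q = 1 or 7. On the upward-sloping branch, q* = 7.
Check: AVC at q = 7 is $12 ≤ P, so revenue covers variable cost.
Profit = P·q − TC = 26·7 − 241 = -$59, a loss, but smaller than the $157 fixed cost the firm would lose by shutting down.

Produce at q = 7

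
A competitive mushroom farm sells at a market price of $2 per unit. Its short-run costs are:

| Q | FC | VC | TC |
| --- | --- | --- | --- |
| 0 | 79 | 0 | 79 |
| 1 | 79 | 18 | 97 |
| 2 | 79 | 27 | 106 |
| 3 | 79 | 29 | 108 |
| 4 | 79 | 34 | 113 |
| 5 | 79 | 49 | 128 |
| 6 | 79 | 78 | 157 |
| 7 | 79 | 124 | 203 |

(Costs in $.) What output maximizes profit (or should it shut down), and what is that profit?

Profit at each row (π = 2Q − TC): Q=0: -79; Q=1: -95; Q=2: -102; Q=3: -102; Q=4: -105; Q=5: -118; Q=6: -145; Q=7: -189.
Profit is highest at Q = 0. Equivalently, the lowest AVC in the table is 34/4 ≈ $8.50 at Q = 4, and P = $2 falls below it — price never covers variable cost, so the firm shuts down and loses only its fixed cost.

Q = 0 (shut down); profit = -$79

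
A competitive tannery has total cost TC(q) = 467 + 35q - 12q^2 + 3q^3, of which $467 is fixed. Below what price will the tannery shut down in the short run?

Short-run supply begins at min AVC. From VC = 35q - 12q^2 + 3q^3, AVC = 35 - 12q + 3q^2.
At the minimum of AVC, MC = AVC. MC = 35 - 24q + 9q^2; setting MC = AVC gives 6q^2 - 12q = 0, so q = 2. min AVC = 23.
For P < $23 the firm produces nothing.

$23 per unit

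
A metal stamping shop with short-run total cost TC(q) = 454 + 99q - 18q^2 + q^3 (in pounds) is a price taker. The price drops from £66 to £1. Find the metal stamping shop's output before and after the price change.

MC = 99 - 36q + 3q^2; the shutdown threshold is min AVC = £18 (at q = 9).
At P = £66 ≥ min AVC, set P = MC on the rising branch: q = 11.
At P = £1 < min AVC = £18, price no longer covers variable cost at any output, so the firm shuts down: q = 0.

Output falls from 11 to 0 (the firm shuts down)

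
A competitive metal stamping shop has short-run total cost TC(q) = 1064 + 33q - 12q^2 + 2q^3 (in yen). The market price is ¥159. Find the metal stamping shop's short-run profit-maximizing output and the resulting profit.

AVC = 33 - 12q + 2q^2; min AVC = ¥15 at q = 3. Since P = ¥159 ≥ min AVC, the firm produces.
With MC = 33 - 24q + 6q^2, P = MC on the upward-sloping part at q* = 7.
TR = 159·7 = 1113. TC = 1064 + 329 = 1393. Profit = 1113 − 1393 = -¥280.
By producing, the firm covers all variable cost plus ¥784 of fixed cost; shutting down would lose the full ¥1064.

Profit = -¥280 at q = 7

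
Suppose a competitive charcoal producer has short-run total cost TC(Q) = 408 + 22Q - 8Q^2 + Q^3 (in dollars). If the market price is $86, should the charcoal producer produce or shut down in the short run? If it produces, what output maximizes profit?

Variable cost is VC = 22Q - 8Q^2 + Q^3, so AVC = VC/Q = 22 - 8Q + Q^2 and MC = dTC/dQ = 22 - 16Q + 3Q^2.
AVC hits its minimum where MC = AVC, at Q = 4, giving min AVC = 22 - 8·4 + 4^2 = $6.
P = $86 exceeds min AVC = $6, so the firm stays open.
P = MC gives -64 - 16Q + 3Q^2 = 0, with roots -8/3 and 8. Take the larger (rising MC): Q* = 8.
Check: AVC at Q = 8 is $22 ≤ P, so revenue covers variable cost.
Profit = P·Q − TC = 86·8 − 584 = $104.

Produce at Q = 8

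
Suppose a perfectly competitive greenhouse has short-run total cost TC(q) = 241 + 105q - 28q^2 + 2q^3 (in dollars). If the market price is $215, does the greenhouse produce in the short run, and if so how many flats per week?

Strip out fixed cost: VC = 105q - 28q^2 + 2q^3. Then AVC = 105 - 28q + 2q^2 and MC = 105 - 56q + 6q^2.
AVC is minimized where dAVC/dq = -28 + 4q = 0, at q = 7; min AVC = 105 - 28·7 + 2·7^2 = $7.
Since P = $215 ≥ min AVC = $7, price covers variable cost and the firm should produce.
Solving P = MC: -110 - 56q + 6q^2 = 0 ⇒ q = -5/3 or 11. On the upward-sloping branch, q* = 11.
Check: AVC at q = 11 is $39 ≤ P, so revenue covers variable cost.
Profit = P·q − TC = 215·11 − 670 = $1695.

Produce at q = 11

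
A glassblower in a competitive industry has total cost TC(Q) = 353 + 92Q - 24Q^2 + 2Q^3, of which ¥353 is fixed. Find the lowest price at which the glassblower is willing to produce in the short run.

Short-run supply begins at min AVC. From VC = 92Q - 24Q^2 + 2Q^3, AVC = 92 - 24Q + 2Q^2.
At the minimum of AVC, MC = AVC. MC = 92 - 48Q + 6Q^2; setting MC = AVC gives 4Q^2 - 24Q = 0, so Q = 6. min AVC = 20.
So the shutdown price is ¥20.

¥20 per unit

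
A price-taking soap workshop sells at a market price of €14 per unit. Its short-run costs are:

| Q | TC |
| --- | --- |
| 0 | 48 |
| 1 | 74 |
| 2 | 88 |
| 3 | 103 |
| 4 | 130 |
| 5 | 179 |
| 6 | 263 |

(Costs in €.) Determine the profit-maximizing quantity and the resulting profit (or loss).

Q = 0 (shut down); profit = -€48

Compute π = P·Q − TC at each output: Q=0: -48; Q=1: -60; Q=2: -60; Q=3: -61; Q=4: -74; Q=5: -109; Q=6: -179.
Profit is highest at Q = 0. Equivalently, the lowest AVC in the table is 55/3 ≈ €18.33 at Q = 3, and P = €14 falls below it — price never covers variable cost, so the firm shuts down and loses only its fixed cost.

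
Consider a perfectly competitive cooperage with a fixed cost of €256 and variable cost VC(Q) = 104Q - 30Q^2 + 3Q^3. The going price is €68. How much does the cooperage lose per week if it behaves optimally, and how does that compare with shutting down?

AVC = 104 - 30Q + 3Q^2; min AVC = €29 at Q = 5. Since P = €68 ≥ min AVC, the firm produces.
MC = 104 - 60Q + 9Q^2. Setting P = MC and taking the root on the rising branch gives Q* = 6.
TR = 68·6 = 408. TC = 256 + 192 = 448. Profit = 408 − 448 = -€40.
By producing, the firm covers all variable cost plus €216 of fixed cost; shutting down would lose the full €256.

Profit = -€40 at Q = 6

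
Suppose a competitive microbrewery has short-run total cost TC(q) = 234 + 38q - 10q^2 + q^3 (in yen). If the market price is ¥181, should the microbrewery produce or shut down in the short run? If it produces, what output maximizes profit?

Produce at q = 11

Strip out fixed cost: VC = 38q - 10q^2 + q^3. Then AVC = 38 - 10q + q^2 and MC = 38 - 20q + 3q^2.
AVC is minimized where dAVC/dq = -10 + 2q = 0, at q = 5; min AVC = 38 - 10·5 + 5^2 = ¥13.
Because ¥181 ≥ ¥13, revenue can cover variable cost; the firm operates.
Set P = MC: 181 = 38 - 20q + 3q^2 → -143 - 20q + 3q^2 = 0. The roots are q = -13/3 and q = 11; the profit-maximizing output is on the rising part of MC, so q* = 11.
Check: AVC at q = 11 is ¥49 ≤ P, so revenue covers variable cost.
Profit = P·q − TC = 181·11 − 773 = ¥1218.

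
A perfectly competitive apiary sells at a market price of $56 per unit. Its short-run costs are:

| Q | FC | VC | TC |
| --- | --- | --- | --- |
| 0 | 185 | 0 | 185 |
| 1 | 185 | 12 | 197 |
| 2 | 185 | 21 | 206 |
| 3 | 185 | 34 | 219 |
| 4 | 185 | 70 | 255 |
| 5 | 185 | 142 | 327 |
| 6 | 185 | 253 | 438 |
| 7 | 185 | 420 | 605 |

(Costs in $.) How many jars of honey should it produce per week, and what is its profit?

Compute π = P·Q − TC at each output: Q=0: -185; Q=1: -141; Q=2: -94; Q=3: -51; Q=4: -31; Q=5: -47; Q=6: -102; Q=7: -213.
Profit is maximized at Q = 4. AVC there is 70/4 = $17.50 ≤ P, so producing beats shutting down (which would give -$185).

Q = 4; profit = -$31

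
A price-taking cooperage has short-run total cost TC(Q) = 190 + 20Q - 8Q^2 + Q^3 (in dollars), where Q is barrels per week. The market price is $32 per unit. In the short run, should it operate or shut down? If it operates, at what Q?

From TC, MC = TC'(Q) = 20 - 16Q + 3Q^2 and AVC = VC/Q = 20 - 8Q + Q^2.
AVC is minimized where dAVC/dQ = -8 + 2Q = 0, at Q = 4; min AVC = 20 - 8·4 + 4^2 = $4.
P = $32 exceeds min AVC = $4, so the firm stays open.
Solving P = MC: -12 - 16Q + 3Q^2 = 0 ⇒ Q = -2/3 or 6. On the upward-sloping branch, Q* = 6.
Check: AVC at Q = 6 is $8 ≤ P, so revenue covers variable cost.
Profit = P·Q − TC = 32·6 − 238 = -$46, a loss, but smaller than the $190 fixed cost the firm would lose by shutting down.

Produce at Q = 6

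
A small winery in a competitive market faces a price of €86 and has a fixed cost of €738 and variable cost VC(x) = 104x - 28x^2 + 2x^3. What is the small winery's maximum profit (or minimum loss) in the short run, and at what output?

AVC = 104 - 28x + 2x^2; min AVC = €6 at x = 7. Since P = €86 ≥ min AVC, the firm produces.
With MC = 104 - 56x + 6x^2, P = MC on the upward-sloping part at x* = 9.
TR = 86·9 = 774. TC = 738 + 126 = 864. Profit = 774 − 864 = -€90.
Shutting down would mean losing the fixed cost of €738, so operating at a loss of €90 is better by €648.

Profit = -€90 at x = 9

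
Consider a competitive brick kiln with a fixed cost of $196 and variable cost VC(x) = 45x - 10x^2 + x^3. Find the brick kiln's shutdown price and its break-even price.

Shutdown price = min AVC. AVC = 45 - 10x + x^2, with vertex at x = 5 and minimum $20.
ATC = 196/x + 45 - 10x + x^2. Setting dATC/dx = −196/x^2 − 10 + 2x = 0 gives x = 7 (since 2·7^3 − 10·7^2 = 196).
min ATC = 196/7 + 45 − 10·7 + 7^2 = $52. That is the break-even price.
Between these two prices the firm operates at a loss; above $52 it earns a profit.

Shutdown price = $20; break-even price = $52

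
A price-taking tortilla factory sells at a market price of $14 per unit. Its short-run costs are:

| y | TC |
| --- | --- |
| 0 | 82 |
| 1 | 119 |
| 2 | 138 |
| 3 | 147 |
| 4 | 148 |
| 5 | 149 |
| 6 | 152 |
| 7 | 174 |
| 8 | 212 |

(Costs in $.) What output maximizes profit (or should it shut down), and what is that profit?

Tabulate TR − TC: y=0: -82; y=1: -105; y=2: -110; y=3: -105; y=4: -92; y=5: -79; y=6: -68; y=7: -76; y=8: -100.
Profit is maximized at y = 6. AVC there is 70/6 = $11.67 ≤ P, so producing beats shutting down (which would give -$82).

y = 6; profit = -$68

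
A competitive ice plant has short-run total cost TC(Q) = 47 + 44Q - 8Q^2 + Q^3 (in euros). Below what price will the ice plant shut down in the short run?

€28 per unit

The firm shuts down when price falls below the minimum of average variable cost. AVC = VC/Q = 44 - 8Q + Q^2.
At the minimum of AVC, MC = AVC. MC = 44 - 16Q + 3Q^2; setting MC = AVC gives 2Q^2 - 8Q = 0, so Q = 4. min AVC = 28.
For P < €28 the firm produces nothing.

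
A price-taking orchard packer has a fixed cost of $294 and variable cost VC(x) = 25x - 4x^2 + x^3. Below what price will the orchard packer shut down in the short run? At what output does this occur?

$21 per unit, at x = 2

Short-run supply begins at min AVC. From VC = 25x - 4x^2 + x^3, AVC = 25 - 4x + x^2.
At the minimum of AVC, MC = AVC. MC = 25 - 8x + 3x^2; setting MC = AVC gives 2x^2 - 4x = 0, so x = 2. min AVC = 21.
For P < $21 the firm produces nothing.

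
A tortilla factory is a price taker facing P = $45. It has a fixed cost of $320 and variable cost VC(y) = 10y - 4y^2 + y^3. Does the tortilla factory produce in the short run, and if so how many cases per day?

Strip out fixed cost: VC = 10y - 4y^2 + y^3. Then AVC = 10 - 4y + y^2 and MC = 10 - 8y + 3y^2.
AVC hits its minimum where MC = AVC, at y = 2, giving min AVC = 10 - 4·2 + 2^2 = $6.
P = $45 exceeds min AVC = $6, so the firm stays open.
Set P = MC: 45 = 10 - 8y + 3y^2 → -35 - 8y + 3y^2 = 0. The roots are y = -7/3 and y = 5; the profit-maximizing output is on the rising part of MC, so y* = 5.
Check: AVC at y = 5 is $15 ≤ P, so revenue covers variable cost.
Profit = P·y − TC = 45·5 − 395 = -$170, a loss, but smaller than the $320 fixed cost the firm would lose by shutting down.

Produce at y = 5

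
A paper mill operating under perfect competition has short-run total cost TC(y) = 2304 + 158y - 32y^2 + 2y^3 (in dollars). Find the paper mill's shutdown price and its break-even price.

Shutdown price = $30; break-even price = $254

Shutdown price = min AVC. AVC = 158 - 32y + 2y^2, with vertex at y = 8 and minimum $30.
ATC = 2304/y + 158 - 32y + 2y^2. Setting dATC/dy = −2304/y^2 − 32 + 4y = 0 gives y = 12 (since 4·12^3 − 32·12^2 = 2304).
min ATC = 2304/12 + 158 − 32·12 + 2·12^2 = $254. That is the break-even price.
Between these two prices the firm operates at a loss; above $254 it earns a profit.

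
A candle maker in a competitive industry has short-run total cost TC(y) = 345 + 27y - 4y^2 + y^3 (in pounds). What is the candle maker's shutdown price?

£23 per unit

The shutdown price is the minimum of AVC. VC = 27y - 4y^2 + y^3, so AVC = 27 - 4y + y^2.
dAVC/dy = -4 + 2y = 0 gives y = 2. min AVC = 27 - 4·2 + 2^2 = 23.
For P < £23 the firm produces nothing.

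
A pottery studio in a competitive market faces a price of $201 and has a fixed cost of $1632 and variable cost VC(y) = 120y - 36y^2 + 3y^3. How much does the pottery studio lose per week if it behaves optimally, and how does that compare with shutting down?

AVC = 120 - 36y + 3y^2; min AVC = $12 at y = 6. Since P = $201 ≥ min AVC, the firm produces.
With MC = 120 - 72y + 9y^2, P = MC on the upward-sloping part at y* = 9.
TR = 201·9 = 1809. TC = 1632 + 351 = 1983. Profit = 1809 − 1983 = -$174.
Shutting down would mean losing the fixed cost of $1632, so operating at a loss of $174 is better by $1458.

Profit = -$174 at y = 9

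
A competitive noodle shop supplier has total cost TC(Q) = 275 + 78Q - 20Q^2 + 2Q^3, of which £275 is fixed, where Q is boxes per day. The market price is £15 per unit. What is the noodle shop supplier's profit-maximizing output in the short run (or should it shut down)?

Shut down

From TC, MC = TC'(Q) = 78 - 40Q + 6Q^2 and AVC = VC/Q = 78 - 20Q + 2Q^2.
AVC is minimized where dAVC/dQ = -20 + 4Q = 0, at Q = 5; min AVC = 78 - 20·5 + 2·5^2 = £28.
With P < min AVC (£15 < £28), every unit sold adds to the loss.
Best response: produce nothing and absorb the £275 fixed cost.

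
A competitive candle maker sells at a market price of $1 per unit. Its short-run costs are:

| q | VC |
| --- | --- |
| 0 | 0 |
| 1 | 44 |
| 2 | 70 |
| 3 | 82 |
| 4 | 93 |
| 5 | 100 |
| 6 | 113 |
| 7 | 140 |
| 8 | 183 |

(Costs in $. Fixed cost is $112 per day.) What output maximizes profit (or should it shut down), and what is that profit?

Tabulate TR − TC: q=0: -112; q=1: -155; q=2: -180; q=3: -191; q=4: -201; q=5: -207; q=6: -219; q=7: -245; q=8: -287.
Profit is highest at q = 0. Equivalently, the lowest AVC in the table is 113/6 ≈ $18.83 at q = 6, and P = $1 falls below it — price never covers variable cost, so the firm shuts down and loses only its fixed cost.

q = 0 (shut down); profit = -$112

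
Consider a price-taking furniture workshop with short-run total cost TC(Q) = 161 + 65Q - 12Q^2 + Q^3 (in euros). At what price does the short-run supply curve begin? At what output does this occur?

€29 per unit, at Q = 6

The firm shuts down when price falls below the minimum of average variable cost. AVC = VC/Q = 65 - 12Q + Q^2.
At the minimum of AVC, MC = AVC. MC = 65 - 24Q + 3Q^2; setting MC = AVC gives 2Q^2 - 12Q = 0, so Q = 6. min AVC = 29.
For P < €29 the firm produces nothing.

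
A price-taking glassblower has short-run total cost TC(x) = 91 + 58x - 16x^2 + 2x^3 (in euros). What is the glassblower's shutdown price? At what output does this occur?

Short-run supply begins at min AVC. From VC = 58x - 16x^2 + 2x^3, AVC = 58 - 16x + 2x^2.
dAVC/dx = -16 + 4x = 0 gives x = 4. min AVC = 58 - 16·4 + 2·4^2 = 26.
So the shutdown price is €26.

€26 per unit, at x = 4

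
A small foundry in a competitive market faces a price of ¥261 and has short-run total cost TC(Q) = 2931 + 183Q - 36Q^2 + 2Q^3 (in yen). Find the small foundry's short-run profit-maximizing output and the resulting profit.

AVC = 183 - 36Q + 2Q^2 has its minimum ¥21 at Q = 9; price ¥261 clears that bar, so the firm operates.
MC = 183 - 72Q + 6Q^2. Setting P = MC and taking the root on the rising branch gives Q* = 13.
TR = 261·13 = 3393. TC = 2931 + 689 = 3620. Profit = 3393 − 3620 = -¥227.
By producing, the firm covers all variable cost plus ¥2704 of fixed cost; shutting down would lose the full ¥2931.

Profit = -¥227 at Q = 13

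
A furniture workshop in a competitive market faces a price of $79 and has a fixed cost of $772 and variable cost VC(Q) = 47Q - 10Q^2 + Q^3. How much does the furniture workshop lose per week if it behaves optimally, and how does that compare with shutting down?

Profit = -$388 at Q = 8

AVC = 47 - 10Q + Q^2 has its minimum $22 at Q = 5; price $79 clears that bar, so the firm operates.
With MC = 47 - 20Q + 3Q^2, P = MC on the upward-sloping part at Q* = 8.
TR = 79·8 = 632. TC = 772 + 248 = 1020. Profit = 632 − 1020 = -$388.
Shutting down would mean losing the fixed cost of $772, so operating at a loss of $388 is better by $384.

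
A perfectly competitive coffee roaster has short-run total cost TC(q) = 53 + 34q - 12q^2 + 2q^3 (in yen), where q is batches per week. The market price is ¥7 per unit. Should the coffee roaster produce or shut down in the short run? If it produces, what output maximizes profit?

Variable cost is VC = 34q - 12q^2 + 2q^3, so AVC = VC/q = 34 - 12q + 2q^2 and MC = dTC/dq = 34 - 24q + 6q^2.
AVC hits its minimum where MC = AVC, at q = 3, giving min AVC = 34 - 12·3 + 2·3^2 = ¥16.
Since P = ¥7 < min AVC = ¥16, price fails to cover variable cost at any output.
Shutting down limits the loss to fixed cost, ¥53.

Shut down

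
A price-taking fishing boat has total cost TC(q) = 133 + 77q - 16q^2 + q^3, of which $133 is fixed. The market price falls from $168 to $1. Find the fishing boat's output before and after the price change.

AVC = 77 - 16q + q^2, minimized at q = 8 where min AVC = $13. MC = 77 - 32q + 3q^2.
At P = $168 ≥ min AVC, set P = MC on the rising branch: q = 13.
At P = $1 < min AVC = $13, price no longer covers variable cost at any output, so the firm shuts down: q = 0.

Output falls from 13 to 0 (the firm shuts down)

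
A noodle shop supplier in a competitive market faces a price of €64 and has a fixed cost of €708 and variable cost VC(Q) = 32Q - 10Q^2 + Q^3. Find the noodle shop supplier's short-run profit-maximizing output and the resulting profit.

Profit = -€324 at Q = 8

AVC = 32 - 10Q + Q^2; min AVC = €7 at Q = 5. Since P = €64 ≥ min AVC, the firm produces.
With MC = 32 - 20Q + 3Q^2, P = MC on the upward-sloping part at Q* = 8.
TR = 64·8 = 512. TC = 708 + 128 = 836. Profit = 512 − 836 = -€324.
That loss of €324 beats the €708 the firm would lose by shutting down; producing recovers €384 of fixed cost.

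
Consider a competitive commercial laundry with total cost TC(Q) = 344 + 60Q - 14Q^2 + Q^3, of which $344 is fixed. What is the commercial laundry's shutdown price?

Short-run supply begins at min AVC. From VC = 60Q - 14Q^2 + Q^3, AVC = 60 - 14Q + Q^2.
dAVC/dQ = -14 + 2Q = 0 gives Q = 7. min AVC = 60 - 14·7 + 7^2 = 11.
So the shutdown price is $11.

$11 per unit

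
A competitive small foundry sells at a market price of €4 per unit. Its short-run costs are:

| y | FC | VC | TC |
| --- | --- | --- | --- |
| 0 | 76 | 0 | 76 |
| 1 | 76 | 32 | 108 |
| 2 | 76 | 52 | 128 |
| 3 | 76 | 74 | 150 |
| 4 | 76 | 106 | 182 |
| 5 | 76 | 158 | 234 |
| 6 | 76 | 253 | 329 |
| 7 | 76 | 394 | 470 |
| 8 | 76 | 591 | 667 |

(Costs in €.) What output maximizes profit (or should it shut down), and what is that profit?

Compute π = P·y − TC at each output: y=0: -76; y=1: -104; y=2: -120; y=3: -138; y=4: -166; y=5: -214; y=6: -305; y=7: -442; y=8: -635.
Profit is highest at y = 0. Equivalently, the lowest AVC in the table is 74/3 ≈ €24.67 at y = 3, and P = €4 falls below it — price never covers variable cost, so the firm shuts down and loses only its fixed cost.

y = 0 (shut down); profit = -€76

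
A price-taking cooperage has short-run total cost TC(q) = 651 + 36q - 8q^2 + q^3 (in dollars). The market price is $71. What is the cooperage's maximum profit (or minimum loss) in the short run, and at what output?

AVC = 36 - 8q + q^2 has its minimum $20 at q = 4; price $71 clears that bar, so the firm operates.
MC = 36 - 16q + 3q^2. Setting P = MC and taking the root on the rising branch gives q* = 7.
TR = 71·7 = 497. TC = 651 + 203 = 854. Profit = 497 − 854 = -$357.
By producing, the firm covers all variable cost plus $294 of fixed cost; shutting down would lose the full $651.

Profit = -$357 at q = 7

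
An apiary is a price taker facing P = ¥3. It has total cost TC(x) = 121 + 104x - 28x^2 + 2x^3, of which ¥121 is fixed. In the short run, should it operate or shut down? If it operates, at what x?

Strip out fixed cost: VC = 104x - 28x^2 + 2x^3. Then AVC = 104 - 28x + 2x^2 and MC = 104 - 56x + 6x^2.
AVC is minimized where dAVC/dx = -28 + 4x = 0, at x = 7; min AVC = 104 - 28·7 + 2·7^2 = ¥6.
With P < min AVC (¥3 < ¥6), every unit sold adds to the loss.
Best response: produce nothing and absorb the ¥121 fixed cost.

Shut down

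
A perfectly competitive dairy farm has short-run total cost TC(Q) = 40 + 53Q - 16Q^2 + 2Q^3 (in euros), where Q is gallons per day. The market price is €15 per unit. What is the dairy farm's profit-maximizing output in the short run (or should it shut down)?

Shut down

Strip out fixed cost: VC = 53Q - 16Q^2 + 2Q^3. Then AVC = 53 - 16Q + 2Q^2 and MC = 53 - 32Q + 6Q^2.
The AVC parabola has its vertex at Q = 16/4 = 4, where AVC = 53 - 16·4 + 2·4^2 = €21.
With P < min AVC (€15 < €21), every unit sold adds to the loss.
Best response: produce nothing and absorb the €40 fixed cost.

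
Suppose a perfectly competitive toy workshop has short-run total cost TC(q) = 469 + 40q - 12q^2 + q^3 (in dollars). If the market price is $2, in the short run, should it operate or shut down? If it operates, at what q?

Strip out fixed cost: VC = 40q - 12q^2 + q^3. Then AVC = 40 - 12q + q^2 and MC = 40 - 24q + 3q^2.
AVC is minimized where dAVC/dq = -12 + 2q = 0, at q = 6; min AVC = 40 - 12·6 + 6^2 = $4.
Since P = $2 < min AVC = $4, price fails to cover variable cost at any output.
The firm minimizes its loss by shutting down and losing only its fixed cost of $469.

Shut down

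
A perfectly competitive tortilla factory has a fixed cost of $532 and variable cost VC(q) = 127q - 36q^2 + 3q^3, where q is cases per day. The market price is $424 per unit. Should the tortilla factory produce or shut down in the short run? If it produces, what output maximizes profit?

Strip out fixed cost: VC = 127q - 36q^2 + 3q^3. Then AVC = 127 - 36q + 3q^2 and MC = 127 - 72q + 9q^2.
The AVC parabola has its vertex at q = 36/6 = 6, where AVC = 127 - 36·6 + 3·6^2 = $19.
P = $424 exceeds min AVC = $19, so the firm stays open.
Set P = MC: 424 = 127 - 72q + 9q^2 → -297 - 72q + 9q^2 = 0. The roots are q = -3 and q = 11; the profit-maximizing output is on the rising part of MC, so q* = 11.
Check: AVC at q = 11 is $94 ≤ P, so revenue covers variable cost.
Profit = P·q − TC = 424·11 − 1566 = $3098.

Produce at q = 11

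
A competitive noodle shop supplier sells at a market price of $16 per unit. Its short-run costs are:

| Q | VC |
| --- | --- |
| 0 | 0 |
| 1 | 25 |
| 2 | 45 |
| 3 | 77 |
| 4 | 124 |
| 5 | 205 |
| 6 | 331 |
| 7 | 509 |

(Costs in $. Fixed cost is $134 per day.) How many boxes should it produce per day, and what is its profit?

Compute π = P·Q − TC at each output: Q=0: -134; Q=1: -143; Q=2: -147; Q=3: -163; Q=4: -194; Q=5: -259; Q=6: -369; Q=7: -531.
Profit is highest at Q = 0. Equivalently, the lowest AVC in the table is 45/2 ≈ $22.50 at Q = 2, and P = $16 falls below it — price never covers variable cost, so the firm shuts down and loses only its fixed cost.

Q = 0 (shut down); profit = -$134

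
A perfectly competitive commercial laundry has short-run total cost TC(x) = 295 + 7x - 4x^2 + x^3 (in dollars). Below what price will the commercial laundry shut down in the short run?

The shutdown price is the minimum of AVC. VC = 7x - 4x^2 + x^3, so AVC = 7 - 4x + x^2.
dAVC/dx = -4 + 2x = 0 gives x = 2. min AVC = 7 - 4·2 + 2^2 = 3.
So the shutdown price is $3.

$3 per unit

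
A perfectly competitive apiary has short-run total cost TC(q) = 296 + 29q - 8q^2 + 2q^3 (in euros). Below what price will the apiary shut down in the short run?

€21 per unit

The firm shuts down when price falls below the minimum of average variable cost. AVC = VC/q = 29 - 8q + 2q^2.
At the minimum of AVC, MC = AVC. MC = 29 - 16q + 6q^2; setting MC = AVC gives 4q^2 - 8q = 0, so q = 2. min AVC = 21.
For P < €21 the firm produces nothing.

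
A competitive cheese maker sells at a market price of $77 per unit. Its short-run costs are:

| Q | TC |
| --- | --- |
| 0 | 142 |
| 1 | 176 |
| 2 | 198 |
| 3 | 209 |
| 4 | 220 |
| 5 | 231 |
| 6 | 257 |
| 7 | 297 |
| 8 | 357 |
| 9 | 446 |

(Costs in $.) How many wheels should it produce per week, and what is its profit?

Q = 8; profit = $259

Compute π = P·Q − TC at each output: Q=0: -142; Q=1: -99; Q=2: -44; Q=3: 22; Q=4: 88; Q=5: 154; Q=6: 205; Q=7: 242; Q=8: 259; Q=9: 247.
Profit is maximized at Q = 8. AVC there is 215/8 = $26.88 ≤ P, so producing beats shutting down (which would give -$142).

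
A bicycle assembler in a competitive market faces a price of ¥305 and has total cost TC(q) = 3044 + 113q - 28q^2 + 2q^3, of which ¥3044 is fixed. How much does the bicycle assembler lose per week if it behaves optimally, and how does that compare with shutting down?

Profit = -¥164 at q = 12

AVC = 113 - 28q + 2q^2; min AVC = ¥15 at q = 7. Since P = ¥305 ≥ min AVC, the firm produces.
With MC = 113 - 56q + 6q^2, P = MC on the upward-sloping part at q* = 12.
TR = 305·12 = 3660. TC = 3044 + 780 = 3824. Profit = 3660 − 3824 = -¥164.
That loss of ¥164 beats the ¥3044 the firm would lose by shutting down; producing recovers ¥2880 of fixed cost.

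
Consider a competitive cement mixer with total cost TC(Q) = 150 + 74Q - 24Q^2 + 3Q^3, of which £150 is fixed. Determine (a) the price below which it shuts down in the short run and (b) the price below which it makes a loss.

Shutdown price = £26; break-even price = £59

AVC = 74 - 24Q + 3Q^2; minimized at Q = 4, giving min AVC = £26. That is the shutdown price.
ATC = 150/Q + 74 - 24Q + 3Q^2. Setting dATC/dQ = −150/Q^2 − 24 + 6Q = 0 gives Q = 5 (since 6·5^3 − 24·5^2 = 150).
min ATC = 150/5 + 74 − 24·5 + 3·5^2 = £59. That is the break-even price.
For £26 ≤ P < £59 the firm produces at a loss; below £26 it shuts down.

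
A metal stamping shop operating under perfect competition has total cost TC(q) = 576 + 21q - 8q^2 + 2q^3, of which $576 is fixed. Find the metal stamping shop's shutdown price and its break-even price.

Shutdown price = $13; break-even price = $141

Shutdown price = min AVC. AVC = 21 - 8q + 2q^2, with vertex at q = 2 and minimum $13.
ATC = 576/q + 21 - 8q + 2q^2. Setting dATC/dq = −576/q^2 − 8 + 4q = 0 gives q = 6 (since 4·6^3 − 8·6^2 = 576).
min ATC = 576/6 + 21 − 8·6 + 2·6^2 = $141. That is the break-even price.
For $13 ≤ P < $141 the firm produces at a loss; below $13 it shuts down.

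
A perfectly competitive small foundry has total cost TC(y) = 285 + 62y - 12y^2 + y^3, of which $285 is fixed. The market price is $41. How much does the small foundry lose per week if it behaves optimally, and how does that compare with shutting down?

Profit = -$187 at y = 7

AVC = 62 - 12y + y^2; min AVC = $26 at y = 6. Since P = $41 ≥ min AVC, the firm produces.
MC = 62 - 24y + 3y^2. Setting P = MC and taking the root on the rising branch gives y* = 7.
TR = 41·7 = 287. TC = 285 + 189 = 474. Profit = 287 − 474 = -$187.
Shutting down would mean losing the fixed cost of $285, so operating at a loss of $187 is better by $98.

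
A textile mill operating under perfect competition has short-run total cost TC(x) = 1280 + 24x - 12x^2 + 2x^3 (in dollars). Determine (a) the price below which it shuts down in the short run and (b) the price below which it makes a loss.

Shutdown price = min AVC. AVC = 24 - 12x + 2x^2, with vertex at x = 3 and minimum $6.
ATC = 1280/x + 24 - 12x + 2x^2. Setting dATC/dx = −1280/x^2 − 12 + 4x = 0 gives x = 8 (since 4·8^3 − 12·8^2 = 1280).
min ATC = 1280/8 + 24 − 12·8 + 2·8^2 = $216. That is the break-even price.
Between these two prices the firm operates at a loss; above $216 it earns a profit.

Shutdown price = $6; break-even price = $216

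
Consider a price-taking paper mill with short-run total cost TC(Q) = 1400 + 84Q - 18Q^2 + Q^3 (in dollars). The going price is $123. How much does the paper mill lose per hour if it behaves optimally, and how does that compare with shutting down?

Profit = -$48 at Q = 13

AVC = 84 - 18Q + Q^2; min AVC = $3 at Q = 9. Since P = $123 ≥ min AVC, the firm produces.
MC = 84 - 36Q + 3Q^2. Setting P = MC and taking the root on the rising branch gives Q* = 13.
TR = 123·13 = 1599. TC = 1400 + 247 = 1647. Profit = 1599 − 1647 = -$48.
Shutting down would mean losing the fixed cost of $1400, so operating at a loss of $48 is better by $1352.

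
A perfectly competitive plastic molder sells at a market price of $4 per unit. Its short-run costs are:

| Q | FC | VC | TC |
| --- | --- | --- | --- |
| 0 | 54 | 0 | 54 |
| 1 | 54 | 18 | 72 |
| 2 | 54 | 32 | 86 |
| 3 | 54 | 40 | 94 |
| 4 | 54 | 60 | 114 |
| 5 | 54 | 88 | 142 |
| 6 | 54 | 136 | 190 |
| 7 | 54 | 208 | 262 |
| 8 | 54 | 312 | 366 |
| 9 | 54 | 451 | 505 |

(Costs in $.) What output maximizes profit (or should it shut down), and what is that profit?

Q = 0 (shut down); profit = -$54

Profit at each row (π = 4Q − TC): Q=0: -54; Q=1: -68; Q=2: -78; Q=3: -82; Q=4: -98; Q=5: -122; Q=6: -166; Q=7: -234; Q=8: -334; Q=9: -469.
Profit is highest at Q = 0. Equivalently, the lowest AVC in the table is 40/3 ≈ $13.33 at Q = 3, and P = $4 falls below it — price never covers variable cost, so the firm shuts down and loses only its fixed cost.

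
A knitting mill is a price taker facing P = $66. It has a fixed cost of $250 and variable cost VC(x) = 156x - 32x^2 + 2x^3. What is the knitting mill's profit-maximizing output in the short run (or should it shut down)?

Produce at x = 9

Variable cost is VC = 156x - 32x^2 + 2x^3, so AVC = VC/x = 156 - 32x + 2x^2 and MC = dTC/dx = 156 - 64x + 6x^2.
AVC hits its minimum where MC = AVC, at x = 8, giving min AVC = 156 - 32·8 + 2·8^2 = $28.
P = $66 exceeds min AVC = $28, so the firm stays open.
P = MC gives 90 - 64x + 6x^2 = 0, with roots 5/3 and 9. Take the larger (rising MC): x* = 9.
Check: AVC at x = 9 is $30 ≤ P, so revenue covers variable cost.
Profit = P·x − TC = 66·9 − 520 = $74.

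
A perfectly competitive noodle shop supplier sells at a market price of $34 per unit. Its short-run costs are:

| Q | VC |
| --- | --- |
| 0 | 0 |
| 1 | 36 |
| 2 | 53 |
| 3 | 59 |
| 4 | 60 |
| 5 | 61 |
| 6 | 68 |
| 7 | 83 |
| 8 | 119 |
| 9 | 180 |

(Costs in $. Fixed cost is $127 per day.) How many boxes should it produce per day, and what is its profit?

Tabulate TR − TC: Q=0: -127; Q=1: -129; Q=2: -112; Q=3: -84; Q=4: -51; Q=5: -18; Q=6: 9; Q=7: 28; Q=8: 26; Q=9: -1.
Profit is maximized at Q = 7. AVC there is 83/7 = $11.86 ≤ P, so producing beats shutting down (which would give -$127).

Q = 7; profit = $28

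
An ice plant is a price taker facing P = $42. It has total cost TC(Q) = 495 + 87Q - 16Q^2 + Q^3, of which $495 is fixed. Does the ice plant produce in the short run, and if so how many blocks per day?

From TC, MC = TC'(Q) = 87 - 32Q + 3Q^2 and AVC = VC/Q = 87 - 16Q + Q^2.
AVC hits its minimum where MC = AVC, at Q = 8, giving min AVC = 87 - 16·8 + 8^2 = $23.
Since P = $42 ≥ min AVC = $23, price covers variable cost and the firm should produce.
Solving P = MC: 45 - 32Q + 3Q^2 = 0 ⇒ Q = 5/3 or 9. On the upward-sloping branch, Q* = 9.
Check: AVC at Q = 9 is $24 ≤ P, so revenue covers variable cost.
Profit = P·Q − TC = 42·9 − 711 = -$333, a loss, but smaller than the $495 fixed cost the firm would lose by shutting down.

Produce at Q = 9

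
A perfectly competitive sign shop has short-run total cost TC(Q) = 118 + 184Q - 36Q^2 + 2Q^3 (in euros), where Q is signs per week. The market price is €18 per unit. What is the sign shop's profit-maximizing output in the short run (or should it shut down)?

From TC, MC = TC'(Q) = 184 - 72Q + 6Q^2 and AVC = VC/Q = 184 - 36Q + 2Q^2.
AVC is minimized where dAVC/dQ = -36 + 4Q = 0, at Q = 9; min AVC = 184 - 36·9 + 2·9^2 = €22.
P = €18 lies below min AVC = €22; no output level covers variable cost.
Shutting down limits the loss to fixed cost, €118.

Shut down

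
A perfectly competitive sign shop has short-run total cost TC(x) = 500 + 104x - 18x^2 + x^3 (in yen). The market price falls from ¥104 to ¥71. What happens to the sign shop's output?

MC = 104 - 36x + 3x^2; the shutdown threshold is min AVC = ¥23 (at x = 9).
With P = ¥104 above the shutdown price, P = MC gives x = 12.
At P = ¥71 ≥ min AVC, set P = MC: x = 11. The firm stays open but cuts output.

Output falls from 12 to 11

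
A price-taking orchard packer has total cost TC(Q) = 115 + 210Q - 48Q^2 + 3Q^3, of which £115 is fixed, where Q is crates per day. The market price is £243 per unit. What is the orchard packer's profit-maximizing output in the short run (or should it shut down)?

Variable cost is VC = 210Q - 48Q^2 + 3Q^3, so AVC = VC/Q = 210 - 48Q + 3Q^2 and MC = dTC/dQ = 210 - 96Q + 9Q^2.
The AVC parabola has its vertex at Q = 48/6 = 8, where AVC = 210 - 48·8 + 3·8^2 = £18.
Because £243 ≥ £18, revenue can cover variable cost; the firm operates.
Solving P = MC: -33 - 96Q + 9Q^2 = 0 ⇒ Q = -1/3 or 11. On the upward-sloping branch, Q* = 11.
Check: AVC at Q = 11 is £45 ≤ P, so revenue covers variable cost.
Profit = P·Q − TC = 243·11 − 610 = £2063.

Produce at Q = 11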